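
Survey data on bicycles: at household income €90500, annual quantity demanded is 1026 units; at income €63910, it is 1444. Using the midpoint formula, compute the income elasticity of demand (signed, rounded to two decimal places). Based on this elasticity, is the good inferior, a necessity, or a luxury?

%ΔQ = (1444 − 1026)/[( 1026 + 1444)/2] = 418/1235 = 0.338461…
%ΔIncome = (63910 − 90500)/[( 90500 + 63910)/2] = -26590/77205 = -0.344407…
E_income = (418/1235) / (-26590/77205) = -0.9827…
E_income < 0 ⇒ inferior good.

-0.98; inferior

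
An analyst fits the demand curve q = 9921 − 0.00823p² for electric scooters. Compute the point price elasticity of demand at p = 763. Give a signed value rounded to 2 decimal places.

-1.87

dq/dp = −2·0.00823·p = -12.55898. At p = 763, q = 5129.74913.
Ed = (dq/dp)·(p/q) = (-12.55898) × (763/5129.74913) = -1.8680…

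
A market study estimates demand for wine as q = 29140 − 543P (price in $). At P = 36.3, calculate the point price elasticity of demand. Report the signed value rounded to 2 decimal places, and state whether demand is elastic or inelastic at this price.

dq/dP = −543. At P = 36.3, q = 29140 − 543(36.3) = 9429.1.
Ed = (dq/dP)·(P/q) = −543 × (36.3/9429.1) = -2.0904…
|Ed| = 2.09 > 1, so demand is elastic.

-2.09; elastic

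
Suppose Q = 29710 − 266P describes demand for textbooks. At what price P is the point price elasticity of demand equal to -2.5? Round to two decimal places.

Ed = −266P/(29710 − 266P). Set this equal to -2.5:
266P = 2.5·(29710 − 266P) ⇒ 266P(1 + 2.5) = 2.5·29710
P = 2.5·29710 / (266·3.5) = 79.7798…

79.78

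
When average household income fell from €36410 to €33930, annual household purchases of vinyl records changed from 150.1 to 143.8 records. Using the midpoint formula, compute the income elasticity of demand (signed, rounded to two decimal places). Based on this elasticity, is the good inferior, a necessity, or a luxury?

%ΔQ = (143.8 − 150.1)/[( 150.1 + 143.8)/2] = -6.3/146.95 = -0.042871…
%ΔIncome = (33930 − 36410)/[( 36410 + 33930)/2] = -2480/35170 = -0.070514…
E_income = (-6.3/146.95) / (-2480/35170) = 0.6079…
0 < E_income < 1 ⇒ normal good, necessity.

0.61; necessity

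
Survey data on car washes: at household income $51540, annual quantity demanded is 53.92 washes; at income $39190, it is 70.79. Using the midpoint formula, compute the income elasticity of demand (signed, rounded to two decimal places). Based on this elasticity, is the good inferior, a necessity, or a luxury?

-0.99; inferior

%ΔQ = (70.79 − 53.92)/[( 53.92 + 70.79)/2] = 16.87/62.355 = 0.270547…
%ΔIncome = (39190 − 51540)/[( 51540 + 39190)/2] = -12350/45365 = -0.272236…
E_income = (16.87/62.355) / (-12350/45365) = -0.9937…
E_income < 0 ⇒ inferior good.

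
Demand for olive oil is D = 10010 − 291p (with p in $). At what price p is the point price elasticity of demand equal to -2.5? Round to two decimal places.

24.57

Ed = −291p/(10010 − 291p). Set this equal to -2.5:
291p = 2.5·(10010 − 291p) ⇒ 291p(1 + 2.5) = 2.5·10010
p = 2.5·10010 / (291·3.5) = 24.5704…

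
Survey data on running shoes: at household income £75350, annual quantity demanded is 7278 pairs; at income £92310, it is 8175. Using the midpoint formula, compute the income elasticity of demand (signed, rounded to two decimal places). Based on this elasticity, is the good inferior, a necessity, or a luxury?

%ΔQ = (8175 − 7278)/[( 7278 + 8175)/2] = 897/7726.5 = 0.116093…
%ΔIncome = (92310 − 75350)/[( 75350 + 92310)/2] = 16960/83830 = 0.202314…
E_income = (897/7726.5) / (16960/83830) = 0.5738…
0 < E_income < 1 ⇒ normal good, necessity.

0.57; necessity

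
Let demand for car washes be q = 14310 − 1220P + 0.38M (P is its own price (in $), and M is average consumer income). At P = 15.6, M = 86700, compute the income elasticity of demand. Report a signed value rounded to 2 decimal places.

1.17

At the given values, q = 14310 − 1220(15.6) + 0.38(86700) = 28224.
∂q/∂M = 0.38.
E = (0.38) × (86700/28224) = 1.1673…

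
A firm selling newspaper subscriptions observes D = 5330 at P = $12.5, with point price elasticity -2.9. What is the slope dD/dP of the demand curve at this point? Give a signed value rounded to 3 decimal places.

Ed = (dD/dP)·(P/D) ⇒ dD/dP = Ed·D/P = (-2.9)·5330/12.5 = -1236.56

-1236.560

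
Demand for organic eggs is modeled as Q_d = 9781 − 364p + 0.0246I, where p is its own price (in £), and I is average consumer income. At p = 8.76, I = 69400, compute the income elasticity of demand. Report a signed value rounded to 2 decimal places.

At the given values, Q_d = 9781 − 364(8.76) + 0.0246(69400) = 8299.6.
∂Q_d/∂I = 0.0246.
E = (0.0246) × (69400/8299.6) = 0.2057…

0.21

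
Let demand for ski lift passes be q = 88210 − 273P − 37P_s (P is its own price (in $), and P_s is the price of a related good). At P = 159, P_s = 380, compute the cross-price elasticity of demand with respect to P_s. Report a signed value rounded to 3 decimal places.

At the given values, q = 88210 − 273(159) − 37(380) = 30743.
∂q/∂P_s = -37.
E = (-37) × (380/30743) = -0.45733…

-0.457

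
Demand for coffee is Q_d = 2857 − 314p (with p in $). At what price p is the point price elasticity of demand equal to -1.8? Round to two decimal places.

Ed = −314p/(2857 − 314p). Set this equal to -1.8:
314p = 1.8·(2857 − 314p) ⇒ 314p(1 + 1.8) = 1.8·2857
p = 1.8·2857 / (314·2.8) = 5.8491…

5.85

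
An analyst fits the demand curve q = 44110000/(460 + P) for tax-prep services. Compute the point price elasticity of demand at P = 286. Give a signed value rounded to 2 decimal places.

-0.38

dq/dP = −44110000/(460 + P)² = -79.261. At P = 286, q = 59128.7.
Ed = (dq/dP)·(P/q) = (-79.261) × (286/59128.7) = -0.3833…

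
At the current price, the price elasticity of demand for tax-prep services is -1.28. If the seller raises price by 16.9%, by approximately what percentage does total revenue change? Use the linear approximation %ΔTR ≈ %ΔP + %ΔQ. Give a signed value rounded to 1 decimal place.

%ΔQ ≈ Ed × %ΔP = (-1.28) × (+16.9%) = -21.6320%
%ΔTR ≈ %ΔP + %ΔQ = (+16.9%) + (-21.6320%) = -4.7320%

-4.7%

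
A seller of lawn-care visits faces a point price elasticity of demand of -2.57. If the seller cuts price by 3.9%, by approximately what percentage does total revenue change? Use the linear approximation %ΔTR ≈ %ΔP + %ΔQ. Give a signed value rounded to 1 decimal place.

+6.1%

%ΔQ ≈ Ed × %ΔP = (-2.57) × (-3.9%) = +10.0230%
%ΔTR ≈ %ΔP + %ΔQ = (-3.9%) + (+10.0230%) = +6.1230%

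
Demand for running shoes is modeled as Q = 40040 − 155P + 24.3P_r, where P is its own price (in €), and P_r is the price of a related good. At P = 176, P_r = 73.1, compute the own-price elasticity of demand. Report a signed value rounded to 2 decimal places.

-1.88

At the given values, Q = 40040 − 155(176) + 24.3(73.1) = 14536.33.
∂Q/∂P = −155.
E = (-155) × (176/14536.33) = -1.8766…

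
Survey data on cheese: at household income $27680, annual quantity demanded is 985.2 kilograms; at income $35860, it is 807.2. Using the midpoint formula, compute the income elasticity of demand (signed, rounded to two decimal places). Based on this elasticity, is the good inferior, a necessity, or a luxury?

%ΔQ = (807.2 − 985.2)/[( 985.2 + 807.2)/2] = -178/896.2 = -0.198616…
%ΔIncome = (35860 − 27680)/[( 27680 + 35860)/2] = 8180/31770 = 0.257475…
E_income = (-178/896.2) / (8180/31770) = -0.7713…
E_income < 0 ⇒ inferior good.

-0.77; inferior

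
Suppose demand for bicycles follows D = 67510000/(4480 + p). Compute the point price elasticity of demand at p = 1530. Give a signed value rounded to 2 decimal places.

dD/dp = −67510000/(4480 + p)² = -1.86904. At p = 1530, D = 11232.9.
Ed = (dD/dp)·(p/D) = (-1.86904) × (1530/11232.9) = -0.2545…

-0.25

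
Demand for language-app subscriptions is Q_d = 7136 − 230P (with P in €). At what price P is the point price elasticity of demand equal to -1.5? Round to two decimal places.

Ed = −230P/(7136 − 230P). Set this equal to -1.5:
230P = 1.5·(7136 − 230P) ⇒ 230P(1 + 1.5) = 1.5·7136
P = 1.5·7136 / (230·2.5) = 18.6156…

18.62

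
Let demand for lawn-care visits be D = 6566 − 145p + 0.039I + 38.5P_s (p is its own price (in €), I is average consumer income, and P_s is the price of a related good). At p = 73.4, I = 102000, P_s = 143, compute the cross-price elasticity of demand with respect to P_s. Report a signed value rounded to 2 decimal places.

At the given values, D = 6566 − 145(73.4) + 0.039(102000) + 38.5(143) = 5406.5.
∂D/∂P_s = 38.5.
E = (38.5) × (143/5406.5) = 1.0183…

1.02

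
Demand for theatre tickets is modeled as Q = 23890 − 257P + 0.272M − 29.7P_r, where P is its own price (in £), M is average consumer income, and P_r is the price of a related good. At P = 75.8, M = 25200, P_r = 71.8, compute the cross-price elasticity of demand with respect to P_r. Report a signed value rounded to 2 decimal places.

-0.23

At the given values, Q = 23890 − 257(75.8) + 0.272(25200) − 29.7(71.8) = 9131.34.
∂Q/∂P_r = -29.7.
E = (-29.7) × (71.8/9131.34) = -0.2335…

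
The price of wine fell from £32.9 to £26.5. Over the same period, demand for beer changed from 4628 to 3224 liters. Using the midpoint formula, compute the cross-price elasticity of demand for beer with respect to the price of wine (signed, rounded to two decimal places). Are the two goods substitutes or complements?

1.66; substitutes

%ΔQ_{beer} = (3224 − 4628)/avg = -1404/3926 = -0.357615…
%ΔP_{wine} = (26.5 − 32.9)/avg = -6.4/29.7 = -0.215488…
E_cross = (-1404/3926) / (-6.4/29.7) = 1.6595…
E_cross > 0 ⇒ the goods are substitutes.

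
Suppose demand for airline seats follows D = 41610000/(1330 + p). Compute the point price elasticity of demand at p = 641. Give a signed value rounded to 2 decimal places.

-0.33

dD/dp = −41610000/(1330 + p)² = -10.7109. At p = 641, D = 21111.1.
Ed = (dD/dp)·(p/D) = (-10.7109) × (641/21111.1) = -0.3252…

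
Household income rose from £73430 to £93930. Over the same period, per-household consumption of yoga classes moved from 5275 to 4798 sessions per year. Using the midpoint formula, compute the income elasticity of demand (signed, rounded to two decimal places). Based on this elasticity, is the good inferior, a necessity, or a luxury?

%ΔQ = (4798 − 5275)/[( 5275 + 4798)/2] = -477/5036.5 = -0.094708…
%ΔIncome = (93930 − 73430)/[( 73430 + 93930)/2] = 20500/83680 = 0.244980…
E_income = (-477/5036.5) / (20500/83680) = -0.3865…
E_income < 0 ⇒ inferior good.

-0.39; inferior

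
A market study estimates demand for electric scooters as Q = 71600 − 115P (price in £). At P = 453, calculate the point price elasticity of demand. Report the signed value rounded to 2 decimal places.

dQ/dP = −115. At P = 453, Q = 71600 − 115(453) = 19505.
Ed = (dQ/dP)·(P/Q) = −115 × (453/19505) = -2.6708…

-2.67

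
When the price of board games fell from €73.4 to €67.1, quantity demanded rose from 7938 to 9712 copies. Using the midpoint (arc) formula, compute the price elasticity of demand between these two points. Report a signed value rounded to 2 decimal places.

-2.24

%ΔQ = (9712 − 7938) / [(7938 + 9712)/2] = 1774/8825 = 0.201019…
%ΔP = (67.1 − 73.4) / [(73.4 + 67.1)/2] = -6.3/70.25 = -0.089679…
Arc Ed = %ΔQ / %ΔP = (1774/8825) / (-6.3/70.25) = -2.2415…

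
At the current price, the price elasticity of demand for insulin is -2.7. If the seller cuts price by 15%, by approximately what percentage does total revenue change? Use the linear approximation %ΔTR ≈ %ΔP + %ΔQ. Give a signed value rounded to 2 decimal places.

+25.50%

%ΔQ ≈ Ed × %ΔP = (-2.7) × (-15%) = +40.5000%
%ΔTR ≈ %ΔP + %ΔQ = (-15%) + (+40.5000%) = +25.5000%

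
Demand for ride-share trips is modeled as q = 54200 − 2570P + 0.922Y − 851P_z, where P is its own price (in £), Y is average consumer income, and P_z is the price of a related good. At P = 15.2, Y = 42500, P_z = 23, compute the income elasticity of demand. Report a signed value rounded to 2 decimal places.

1.13

At the given values, q = 54200 − 2570(15.2) + 0.922(42500) − 851(23) = 34748.
∂q/∂Y = 0.922.
E = (0.922) × (42500/34748) = 1.1276…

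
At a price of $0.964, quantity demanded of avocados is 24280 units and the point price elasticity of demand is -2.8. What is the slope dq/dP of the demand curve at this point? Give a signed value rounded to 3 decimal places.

Ed = (dq/dP)·(P/q) ⇒ dq/dP = Ed·q/P = (-2.8)·24280/0.964 = -70522.82157…

-70522.822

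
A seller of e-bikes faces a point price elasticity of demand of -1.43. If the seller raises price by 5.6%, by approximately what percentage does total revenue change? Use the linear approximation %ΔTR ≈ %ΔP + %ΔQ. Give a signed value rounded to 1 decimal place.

%ΔQ ≈ Ed × %ΔP = (-1.43) × (+5.6%) = -8.0080%
%ΔTR ≈ %ΔP + %ΔQ = (+5.6%) + (-8.0080%) = -2.4080%

-2.4%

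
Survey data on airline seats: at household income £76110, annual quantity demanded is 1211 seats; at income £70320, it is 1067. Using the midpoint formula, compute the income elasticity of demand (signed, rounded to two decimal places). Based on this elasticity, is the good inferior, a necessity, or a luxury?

%ΔQ = (1067 − 1211)/[( 1211 + 1067)/2] = -144/1139 = -0.126426…
%ΔIncome = (70320 − 76110)/[( 76110 + 70320)/2] = -5790/73215 = -0.079082…
E_income = (-144/1139) / (-5790/73215) = 1.5986…
E_income > 1 ⇒ normal good, luxury.

1.60; luxury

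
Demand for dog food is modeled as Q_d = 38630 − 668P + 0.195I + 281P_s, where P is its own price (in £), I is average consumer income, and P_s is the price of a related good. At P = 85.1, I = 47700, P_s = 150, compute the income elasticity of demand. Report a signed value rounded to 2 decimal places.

At the given values, Q_d = 38630 − 668(85.1) + 0.195(47700) + 281(150) = 33234.7.
∂Q_d/∂I = 0.195.
E = (0.195) × (47700/33234.7) = 0.2798…

0.28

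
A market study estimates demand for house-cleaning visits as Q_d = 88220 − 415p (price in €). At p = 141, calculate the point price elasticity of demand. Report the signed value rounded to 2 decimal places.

dQ_d/dp = −415. At p = 141, Q_d = 88220 − 415(141) = 29705.
Ed = (dQ_d/dp)·(p/Q_d) = −415 × (141/29705) = -1.9698…

-1.97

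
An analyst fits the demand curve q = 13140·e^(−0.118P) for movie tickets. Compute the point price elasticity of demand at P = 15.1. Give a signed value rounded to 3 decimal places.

dq/dP = −0.118·q = -261.007. At P = 15.1, q = 2211.92.
Ed = (dq/dP)·(P/q) = (-261.007) × (15.1/2211.92) = -1.7818

-1.782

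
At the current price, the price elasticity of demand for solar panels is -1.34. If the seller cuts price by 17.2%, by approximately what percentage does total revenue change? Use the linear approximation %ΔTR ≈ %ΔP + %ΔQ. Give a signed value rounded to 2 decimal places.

+5.85%

%ΔQ ≈ Ed × %ΔP = (-1.34) × (-17.2%) = +23.0480%
%ΔTR ≈ %ΔP + %ΔQ = (-17.2%) + (+23.0480%) = +5.8480%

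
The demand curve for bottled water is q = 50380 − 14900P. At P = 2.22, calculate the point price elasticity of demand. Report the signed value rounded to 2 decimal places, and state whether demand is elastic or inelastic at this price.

dq/dP = −14900. At P = 2.22, q = 50380 − 14900(2.22) = 17302.
Ed = (dq/dP)·(P/q) = −14900 × (2.22/17302) = -1.9118…
|Ed| = 1.91 > 1, so demand is elastic.

-1.91; elastic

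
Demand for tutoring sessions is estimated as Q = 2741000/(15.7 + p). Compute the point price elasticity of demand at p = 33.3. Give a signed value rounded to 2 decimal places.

dQ/dp = −2741000/(15.7 + p)² = -1141.61. At p = 33.3, Q = 55938.8.
Ed = (dQ/dp)·(p/Q) = (-1141.61) × (33.3/55938.8) = -0.6795…

-0.68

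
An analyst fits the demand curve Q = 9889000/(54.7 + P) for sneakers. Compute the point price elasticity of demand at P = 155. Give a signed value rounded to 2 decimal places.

dQ/dP = −9889000/(54.7 + P)² = -224.882. At P = 155, Q = 47157.8.
Ed = (dQ/dP)·(P/Q) = (-224.882) × (155/47157.8) = -0.7391…

-0.74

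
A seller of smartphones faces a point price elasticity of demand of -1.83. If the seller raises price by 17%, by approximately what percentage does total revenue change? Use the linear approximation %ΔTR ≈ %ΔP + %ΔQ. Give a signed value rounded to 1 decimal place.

-14.1%

%ΔQ ≈ Ed × %ΔP = (-1.83) × (+17%) = -31.1100%
%ΔTR ≈ %ΔP + %ΔQ = (+17%) + (-31.1100%) = -14.1100%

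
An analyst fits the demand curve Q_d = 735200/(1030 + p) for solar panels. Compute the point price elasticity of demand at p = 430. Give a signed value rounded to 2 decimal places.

dQ_d/dp = −735200/(1030 + p)² = -0.344905. At p = 430, Q_d = 503.562.
Ed = (dQ_d/dp)·(p/Q_d) = (-0.344905) × (430/503.562) = -0.2945…

-0.29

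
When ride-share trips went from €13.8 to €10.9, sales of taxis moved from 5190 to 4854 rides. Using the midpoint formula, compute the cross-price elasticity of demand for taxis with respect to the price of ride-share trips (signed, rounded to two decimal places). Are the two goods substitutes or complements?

0.28; substitutes

%ΔQ_{taxis} = (4854 − 5190)/avg = -336/5022 = -0.066905…
%ΔP_{ride-share trips} = (10.9 − 13.8)/avg = -2.9/12.35 = -0.234817…
E_cross = (-336/5022) / (-2.9/12.35) = 0.2849…
E_cross > 0 ⇒ the goods are substitutes.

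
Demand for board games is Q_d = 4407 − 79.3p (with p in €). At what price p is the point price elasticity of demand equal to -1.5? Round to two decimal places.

Ed = −79.3p/(4407 − 79.3p). Set this equal to -1.5:
79.3p = 1.5·(4407 − 79.3p) ⇒ 79.3p(1 + 1.5) = 1.5·4407
p = 1.5·4407 / (79.3·2.5) = 33.3442…

33.34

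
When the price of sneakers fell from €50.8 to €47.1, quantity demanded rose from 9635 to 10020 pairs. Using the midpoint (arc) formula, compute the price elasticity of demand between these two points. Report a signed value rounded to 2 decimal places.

%ΔQ = (10020 − 9635) / [(9635 + 10020)/2] = 385/9827.5 = 0.039175…
%ΔP = (47.1 − 50.8) / [(50.8 + 47.1)/2] = -3.7/48.95 = -0.075587…
Arc Ed = %ΔQ / %ΔP = (385/9827.5) / (-3.7/48.95) = -0.5182…

-0.52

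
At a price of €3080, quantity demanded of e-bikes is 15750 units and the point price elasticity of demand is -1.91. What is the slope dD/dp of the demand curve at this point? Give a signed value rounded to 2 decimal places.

-9.77

Ed = (dD/dp)·(p/D) ⇒ dD/dp = Ed·D/p = (-1.91)·15750/3080 = -9.7670…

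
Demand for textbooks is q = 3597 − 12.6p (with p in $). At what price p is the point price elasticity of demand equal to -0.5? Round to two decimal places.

95.16

Ed = −12.6p/(3597 − 12.6p). Set this equal to -0.5:
12.6p = 0.5·(3597 − 12.6p) ⇒ 12.6p(1 + 0.5) = 0.5·3597
p = 0.5·3597 / (12.6·1.5) = 95.1587…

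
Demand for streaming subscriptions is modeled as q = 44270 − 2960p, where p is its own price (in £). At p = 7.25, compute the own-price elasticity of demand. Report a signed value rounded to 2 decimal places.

-0.94

At the given values, q = 44270 − 2960(7.25) = 22810.
∂q/∂p = −2960.
E = (-2960) × (7.25/22810) = -0.9408…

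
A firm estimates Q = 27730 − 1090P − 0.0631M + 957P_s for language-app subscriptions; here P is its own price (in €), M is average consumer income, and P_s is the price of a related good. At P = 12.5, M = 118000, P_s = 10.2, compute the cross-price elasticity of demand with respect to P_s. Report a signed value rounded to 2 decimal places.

At the given values, Q = 27730 − 1090(12.5) − 0.0631(118000) + 957(10.2) = 16420.6.
∂Q/∂P_s = 957.
E = (957) × (10.2/16420.6) = 0.5944…

0.59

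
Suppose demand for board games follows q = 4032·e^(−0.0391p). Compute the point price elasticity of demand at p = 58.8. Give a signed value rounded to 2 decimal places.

dq/dp = −0.0391·q = -15.8205. At p = 58.8, q = 404.616.
Ed = (dq/dp)·(p/q) = (-15.8205) × (58.8/404.616) = -2.2990…

-2.30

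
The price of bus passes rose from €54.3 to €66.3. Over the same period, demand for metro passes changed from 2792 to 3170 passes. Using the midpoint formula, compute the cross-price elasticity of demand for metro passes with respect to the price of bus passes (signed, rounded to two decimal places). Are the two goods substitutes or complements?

0.64; substitutes

%ΔQ_{metro passes} = (3170 − 2792)/avg = 378/2981 = 0.126803…
%ΔP_{bus passes} = (66.3 − 54.3)/avg = 12/60.3 = 0.199004…
E_cross = (378/2981) / (12/60.3) = 0.6371…
E_cross > 0 ⇒ the goods are substitutes.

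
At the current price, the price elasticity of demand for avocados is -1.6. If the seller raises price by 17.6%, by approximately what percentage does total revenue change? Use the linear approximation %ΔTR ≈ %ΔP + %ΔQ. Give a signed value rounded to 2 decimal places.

%ΔQ ≈ Ed × %ΔP = (-1.6) × (+17.6%) = -28.1600%
%ΔTR ≈ %ΔP + %ΔQ = (+17.6%) + (-28.1600%) = -10.5600%

-10.56%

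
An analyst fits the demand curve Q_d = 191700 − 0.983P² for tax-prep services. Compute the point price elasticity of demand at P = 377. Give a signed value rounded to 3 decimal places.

-5.375

dQ_d/dP = −2·0.983·P = -741.182. At P = 377, Q_d = 51987.193.
Ed = (dQ_d/dP)·(P/Q_d) = (-741.182) × (377/51987.193) = -5.37489…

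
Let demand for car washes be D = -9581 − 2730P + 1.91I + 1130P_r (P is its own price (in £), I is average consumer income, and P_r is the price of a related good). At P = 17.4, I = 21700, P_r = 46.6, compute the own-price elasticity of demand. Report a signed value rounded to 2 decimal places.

-1.28

At the given values, D = -9581 − 2730(17.4) + 1.91(21700) + 1130(46.6) = 37022.
∂D/∂P = −2730.
E = (-2730) × (17.4/37022) = -1.2830…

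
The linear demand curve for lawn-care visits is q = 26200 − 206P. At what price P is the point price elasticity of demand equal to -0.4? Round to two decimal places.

Ed = −206P/(26200 − 206P). Set this equal to -0.4:
206P = 0.4·(26200 − 206P) ⇒ 206P(1 + 0.4) = 0.4·26200
P = 0.4·26200 / (206·1.4) = 36.3384…

36.34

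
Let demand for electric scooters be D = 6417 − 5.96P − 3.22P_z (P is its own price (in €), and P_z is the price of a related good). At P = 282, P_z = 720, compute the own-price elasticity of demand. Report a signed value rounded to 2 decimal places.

At the given values, D = 6417 − 5.96(282) − 3.22(720) = 2417.88.
∂D/∂P = −5.96.
E = (-5.96) × (282/2417.88) = -0.6951…

-0.70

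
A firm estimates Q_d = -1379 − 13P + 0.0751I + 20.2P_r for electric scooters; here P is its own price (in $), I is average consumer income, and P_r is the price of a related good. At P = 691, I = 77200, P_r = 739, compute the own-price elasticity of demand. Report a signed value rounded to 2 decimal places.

-0.87

At the given values, Q_d = -1379 − 13(691) + 0.0751(77200) + 20.2(739) = 10363.52.
∂Q_d/∂P = −13.
E = (-13) × (691/10363.52) = -0.8667…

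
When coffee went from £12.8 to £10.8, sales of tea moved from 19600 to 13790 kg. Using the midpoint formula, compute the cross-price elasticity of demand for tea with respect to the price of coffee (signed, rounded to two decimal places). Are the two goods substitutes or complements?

%ΔQ_{tea} = (13790 − 19600)/avg = -5810/16695 = -0.348008…
%ΔP_{coffee} = (10.8 − 12.8)/avg = -2/11.8 = -0.169491…
E_cross = (-5810/16695) / (-2/11.8) = 2.0532…
E_cross > 0 ⇒ the goods are substitutes.

2.05; substitutes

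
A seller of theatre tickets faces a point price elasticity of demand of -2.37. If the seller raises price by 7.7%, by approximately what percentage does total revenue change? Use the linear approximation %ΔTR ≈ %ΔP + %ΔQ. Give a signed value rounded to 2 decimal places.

%ΔQ ≈ Ed × %ΔP = (-2.37) × (+7.7%) = -18.2490%
%ΔTR ≈ %ΔP + %ΔQ = (+7.7%) + (-18.2490%) = -10.5490%

-10.55%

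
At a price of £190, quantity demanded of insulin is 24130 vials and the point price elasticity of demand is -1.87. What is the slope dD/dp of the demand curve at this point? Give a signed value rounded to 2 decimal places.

Ed = (dD/dp)·(p/D) ⇒ dD/dp = Ed·D/p = (-1.87)·24130/190 = -237.49

-237.49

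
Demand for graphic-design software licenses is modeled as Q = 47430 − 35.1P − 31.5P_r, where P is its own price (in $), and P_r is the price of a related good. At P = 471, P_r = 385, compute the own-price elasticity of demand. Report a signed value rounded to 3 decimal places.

At the given values, Q = 47430 − 35.1(471) − 31.5(385) = 18770.4.
∂Q/∂P = −35.1.
E = (-35.1) × (471/18770.4) = -0.88075…

-0.881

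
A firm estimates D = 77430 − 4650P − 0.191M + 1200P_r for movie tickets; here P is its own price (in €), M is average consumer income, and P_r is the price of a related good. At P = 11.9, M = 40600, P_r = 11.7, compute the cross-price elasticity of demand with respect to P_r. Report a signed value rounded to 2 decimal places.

At the given values, D = 77430 − 4650(11.9) − 0.191(40600) + 1200(11.7) = 28380.4.
∂D/∂P_r = 1200.
E = (1200) × (11.7/28380.4) = 0.4947…

0.49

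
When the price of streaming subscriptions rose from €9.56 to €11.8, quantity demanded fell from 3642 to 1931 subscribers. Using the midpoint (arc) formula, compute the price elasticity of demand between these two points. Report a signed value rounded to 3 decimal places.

%ΔQ = (1931 − 3642) / [(3642 + 1931)/2] = -1711/2786.5 = -0.614031…
%ΔP = (11.8 − 9.56) / [(9.56 + 11.8)/2] = 2.24/10.68 = 0.209737…
Arc Ed = %ΔQ / %ΔP = (-1711/2786.5) / (2.24/10.68) = -2.92761…

-2.928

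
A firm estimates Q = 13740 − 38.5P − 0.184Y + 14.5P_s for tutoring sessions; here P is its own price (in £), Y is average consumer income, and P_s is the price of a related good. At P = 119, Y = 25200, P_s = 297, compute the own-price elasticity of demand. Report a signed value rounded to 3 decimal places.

At the given values, Q = 13740 − 38.5(119) − 0.184(25200) + 14.5(297) = 8828.2.
∂Q/∂P = −38.5.
E = (-38.5) × (119/8828.2) = -0.51896…

-0.519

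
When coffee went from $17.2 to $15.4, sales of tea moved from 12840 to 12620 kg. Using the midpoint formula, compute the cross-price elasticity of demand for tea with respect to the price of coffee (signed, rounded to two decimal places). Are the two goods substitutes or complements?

%ΔQ_{tea} = (12620 − 12840)/avg = -220/12730 = -0.017282…
%ΔP_{coffee} = (15.4 − 17.2)/avg = -1.8/16.3 = -0.110429…
E_cross = (-220/12730) / (-1.8/16.3) = 0.1564…
E_cross > 0 ⇒ the goods are substitutes.

0.16; substitutes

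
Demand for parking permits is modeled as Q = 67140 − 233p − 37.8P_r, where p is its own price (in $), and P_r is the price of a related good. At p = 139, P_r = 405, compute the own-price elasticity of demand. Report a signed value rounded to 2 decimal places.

At the given values, Q = 67140 − 233(139) − 37.8(405) = 19444.
∂Q/∂p = −233.
E = (-233) × (139/19444) = -1.6656…

-1.67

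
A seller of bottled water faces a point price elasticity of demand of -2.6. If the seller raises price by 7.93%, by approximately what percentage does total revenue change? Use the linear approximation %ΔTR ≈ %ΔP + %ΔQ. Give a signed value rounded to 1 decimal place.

%ΔQ ≈ Ed × %ΔP = (-2.6) × (+7.93%) = -20.6180%
%ΔTR ≈ %ΔP + %ΔQ = (+7.93%) + (-20.6180%) = -12.6880%

-12.7%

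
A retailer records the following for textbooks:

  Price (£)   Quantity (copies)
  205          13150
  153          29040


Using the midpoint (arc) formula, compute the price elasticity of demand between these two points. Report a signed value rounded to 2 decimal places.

-2.59

%ΔQ = (29040 − 13150) / [(13150 + 29040)/2] = 15890/21095 = 0.753259…
%ΔP = (153 − 205) / [(205 + 153)/2] = -52/179 = -0.290502…
Arc Ed = %ΔQ / %ΔP = (15890/21095) / (-52/179) = -2.5929…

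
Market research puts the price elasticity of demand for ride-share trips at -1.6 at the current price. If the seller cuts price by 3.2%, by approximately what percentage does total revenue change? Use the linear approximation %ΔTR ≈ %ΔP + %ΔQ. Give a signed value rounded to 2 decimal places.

%ΔQ ≈ Ed × %ΔP = (-1.6) × (-3.2%) = +5.1200%
%ΔTR ≈ %ΔP + %ΔQ = (-3.2%) + (+5.1200%) = +1.9200%

+1.92%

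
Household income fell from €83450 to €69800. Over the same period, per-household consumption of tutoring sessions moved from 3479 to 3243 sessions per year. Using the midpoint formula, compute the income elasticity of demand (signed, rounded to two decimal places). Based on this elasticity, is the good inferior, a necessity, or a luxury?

0.39; necessity

%ΔQ = (3243 − 3479)/[( 3479 + 3243)/2] = -236/3361 = -0.070217…
%ΔIncome = (69800 − 83450)/[( 83450 + 69800)/2] = -13650/76625 = -0.178140…
E_income = (-236/3361) / (-13650/76625) = 0.3941…
0 < E_income < 1 ⇒ normal good, necessity.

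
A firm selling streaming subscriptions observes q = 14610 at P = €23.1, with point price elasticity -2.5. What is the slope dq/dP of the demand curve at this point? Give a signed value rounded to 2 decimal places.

-1581.17

Ed = (dq/dP)·(P/q) ⇒ dq/dP = Ed·q/P = (-2.5)·14610/23.1 = -1581.1688…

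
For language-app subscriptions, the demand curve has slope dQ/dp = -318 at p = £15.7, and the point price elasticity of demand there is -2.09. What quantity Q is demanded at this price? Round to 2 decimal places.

Ed = (dQ/dp)·(p/Q) ⇒ Q = (dQ/dp)·p/Ed = (-318)·15.7/(-2.09) = 2388.8038…

2388.80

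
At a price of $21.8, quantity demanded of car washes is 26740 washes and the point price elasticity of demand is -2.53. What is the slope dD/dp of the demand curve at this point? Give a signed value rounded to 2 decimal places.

Ed = (dD/dp)·(p/D) ⇒ dD/dp = Ed·D/p = (-2.53)·26740/21.8 = -3103.3119…

-3103.31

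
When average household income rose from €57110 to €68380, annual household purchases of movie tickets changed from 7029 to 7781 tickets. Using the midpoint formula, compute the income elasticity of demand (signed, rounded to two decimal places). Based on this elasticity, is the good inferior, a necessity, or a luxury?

0.57; necessity

%ΔQ = (7781 − 7029)/[( 7029 + 7781)/2] = 752/7405 = 0.101553…
%ΔIncome = (68380 − 57110)/[( 57110 + 68380)/2] = 11270/62745 = 0.179615…
E_income = (752/7405) / (11270/62745) = 0.5653…
0 < E_income < 1 ⇒ normal good, necessity.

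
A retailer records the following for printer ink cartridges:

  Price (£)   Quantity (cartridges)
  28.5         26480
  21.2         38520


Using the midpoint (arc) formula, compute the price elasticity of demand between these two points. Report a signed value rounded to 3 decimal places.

%ΔQ = (38520 − 26480) / [(26480 + 38520)/2] = 12040/32500 = 0.370461…
%ΔP = (21.2 − 28.5) / [(28.5 + 21.2)/2] = -7.3/24.85 = -0.293762…
Arc Ed = %ΔQ / %ΔP = (12040/32500) / (-7.3/24.85) = -1.26109…

-1.261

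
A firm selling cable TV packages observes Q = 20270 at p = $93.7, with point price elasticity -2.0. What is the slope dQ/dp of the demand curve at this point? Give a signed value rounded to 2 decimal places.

-432.66

Ed = (dQ/dp)·(p/Q) ⇒ dQ/dp = Ed·Q/p = (-2.0)·20270/93.7 = -432.6574…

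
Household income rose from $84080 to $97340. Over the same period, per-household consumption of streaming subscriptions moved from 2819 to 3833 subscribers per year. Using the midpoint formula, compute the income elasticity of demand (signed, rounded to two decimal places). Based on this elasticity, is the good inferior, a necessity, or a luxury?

%ΔQ = (3833 − 2819)/[( 2819 + 3833)/2] = 1014/3326 = 0.304870…
%ΔIncome = (97340 − 84080)/[( 84080 + 97340)/2] = 13260/90710 = 0.146180…
E_income = (1014/3326) / (13260/90710) = 2.0855…
E_income > 1 ⇒ normal good, luxury.

2.09; luxury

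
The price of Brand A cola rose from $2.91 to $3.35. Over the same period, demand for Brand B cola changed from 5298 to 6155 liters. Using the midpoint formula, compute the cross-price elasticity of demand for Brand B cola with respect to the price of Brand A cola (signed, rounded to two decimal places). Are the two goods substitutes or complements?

1.06; substitutes

%ΔQ_{Brand B cola} = (6155 − 5298)/avg = 857/5726.5 = 0.149655…
%ΔP_{Brand A cola} = (3.35 − 2.91)/avg = 0.44/3.13 = 0.140575…
E_cross = (857/5726.5) / (0.44/3.13) = 1.0645…
E_cross > 0 ⇒ the goods are substitutes.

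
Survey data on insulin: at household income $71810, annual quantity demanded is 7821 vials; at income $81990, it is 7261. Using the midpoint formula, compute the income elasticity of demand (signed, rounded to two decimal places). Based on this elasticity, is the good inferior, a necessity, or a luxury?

-0.56; inferior

%ΔQ = (7261 − 7821)/[( 7821 + 7261)/2] = -560/7541 = -0.074260…
%ΔIncome = (81990 − 71810)/[( 71810 + 81990)/2] = 10180/76900 = 0.132379…
E_income = (-560/7541) / (10180/76900) = -0.5609…
E_income < 0 ⇒ inferior good.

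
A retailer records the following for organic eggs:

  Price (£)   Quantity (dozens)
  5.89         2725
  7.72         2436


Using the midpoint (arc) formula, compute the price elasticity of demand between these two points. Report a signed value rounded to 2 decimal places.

%ΔQ = (2436 − 2725) / [(2725 + 2436)/2] = -289/2580.5 = -0.111993…
%ΔP = (7.72 − 5.89) / [(5.89 + 7.72)/2] = 1.83/6.805 = 0.268919…
Arc Ed = %ΔQ / %ΔP = (-289/2580.5) / (1.83/6.805) = -0.4164…

-0.42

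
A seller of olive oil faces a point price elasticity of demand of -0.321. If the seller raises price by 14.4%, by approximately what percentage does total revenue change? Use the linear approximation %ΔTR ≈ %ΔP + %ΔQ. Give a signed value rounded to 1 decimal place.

%ΔQ ≈ Ed × %ΔP = (-0.321) × (+14.4%) = -4.6224%
%ΔTR ≈ %ΔP + %ΔQ = (+14.4%) + (-4.6224%) = +9.7776%

+9.8%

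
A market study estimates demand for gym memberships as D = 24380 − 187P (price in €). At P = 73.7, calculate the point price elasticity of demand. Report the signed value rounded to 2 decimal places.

-1.30

dD/dP = −187. At P = 73.7, D = 24380 − 187(73.7) = 10598.1.
Ed = (dD/dP)·(P/D) = −187 × (73.7/10598.1) = -1.3004…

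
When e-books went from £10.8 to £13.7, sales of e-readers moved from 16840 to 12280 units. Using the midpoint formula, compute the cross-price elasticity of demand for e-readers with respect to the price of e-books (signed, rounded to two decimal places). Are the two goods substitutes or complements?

%ΔQ_{e-readers} = (12280 − 16840)/avg = -4560/14560 = -0.313186…
%ΔP_{e-books} = (13.7 − 10.8)/avg = 2.9/12.25 = 0.236734…
E_cross = (-4560/14560) / (2.9/12.25) = -1.3229…
E_cross < 0 ⇒ the goods are complements.

-1.32; complements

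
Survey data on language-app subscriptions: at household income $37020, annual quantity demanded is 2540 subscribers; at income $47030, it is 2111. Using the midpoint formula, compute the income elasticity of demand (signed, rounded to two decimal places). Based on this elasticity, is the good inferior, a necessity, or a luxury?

-0.77; inferior

%ΔQ = (2111 − 2540)/[( 2540 + 2111)/2] = -429/2325.5 = -0.184476…
%ΔIncome = (47030 − 37020)/[( 37020 + 47030)/2] = 10010/42025 = 0.238191…
E_income = (-429/2325.5) / (10010/42025) = -0.7744…
E_income < 0 ⇒ inferior good.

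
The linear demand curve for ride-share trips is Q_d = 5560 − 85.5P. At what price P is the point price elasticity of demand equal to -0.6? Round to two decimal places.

24.39

Ed = −85.5P/(5560 − 85.5P). Set this equal to -0.6:
85.5P = 0.6·(5560 − 85.5P) ⇒ 85.5P(1 + 0.6) = 0.6·5560
P = 0.6·5560 / (85.5·1.6) = 24.3859…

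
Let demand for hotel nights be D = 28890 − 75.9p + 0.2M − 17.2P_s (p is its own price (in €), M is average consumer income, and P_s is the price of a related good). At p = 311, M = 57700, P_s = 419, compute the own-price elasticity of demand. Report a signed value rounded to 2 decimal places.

At the given values, D = 28890 − 75.9(311) + 0.2(57700) − 17.2(419) = 9618.3.
∂D/∂p = −75.9.
E = (-75.9) × (311/9618.3) = -2.4541…

-2.45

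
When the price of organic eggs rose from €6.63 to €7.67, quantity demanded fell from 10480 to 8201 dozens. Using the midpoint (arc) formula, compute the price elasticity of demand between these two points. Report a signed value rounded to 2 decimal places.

-1.68

%ΔQ = (8201 − 10480) / [(10480 + 8201)/2] = -2279/9340.5 = -0.243991…
%ΔP = (7.67 − 6.63) / [(6.63 + 7.67)/2] = 1.04/7.15 = 0.145454…
Arc Ed = %ΔQ / %ΔP = (-2279/9340.5) / (1.04/7.15) = -1.6774…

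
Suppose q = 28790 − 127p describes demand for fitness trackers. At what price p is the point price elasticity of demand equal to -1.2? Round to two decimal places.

Ed = −127p/(28790 − 127p). Set this equal to -1.2:
127p = 1.2·(28790 − 127p) ⇒ 127p(1 + 1.2) = 1.2·28790
p = 1.2·28790 / (127·2.2) = 123.6506…

123.65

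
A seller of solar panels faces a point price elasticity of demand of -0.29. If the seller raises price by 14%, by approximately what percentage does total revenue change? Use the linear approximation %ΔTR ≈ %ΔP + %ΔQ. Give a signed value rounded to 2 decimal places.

%ΔQ ≈ Ed × %ΔP = (-0.29) × (+14%) = -4.0600%
%ΔTR ≈ %ΔP + %ΔQ = (+14%) + (-4.0600%) = +9.9400%

+9.94%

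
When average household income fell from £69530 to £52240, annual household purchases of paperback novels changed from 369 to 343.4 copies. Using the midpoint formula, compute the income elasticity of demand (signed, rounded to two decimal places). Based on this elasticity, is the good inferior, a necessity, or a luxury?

0.25; necessity

%ΔQ = (343.4 − 369)/[( 369 + 343.4)/2] = -25.6/356.2 = -0.071869…
%ΔIncome = (52240 − 69530)/[( 69530 + 52240)/2] = -17290/60885 = -0.283977…
E_income = (-25.6/356.2) / (-17290/60885) = 0.2530…
0 < E_income < 1 ⇒ normal good, necessity.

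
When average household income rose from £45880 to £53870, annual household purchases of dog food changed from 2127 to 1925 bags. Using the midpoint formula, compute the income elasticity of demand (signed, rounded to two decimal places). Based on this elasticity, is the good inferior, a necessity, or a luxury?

-0.62; inferior

%ΔQ = (1925 − 2127)/[( 2127 + 1925)/2] = -202/2026 = -0.099703…
%ΔIncome = (53870 − 45880)/[( 45880 + 53870)/2] = 7990/49875 = 0.160200…
E_income = (-202/2026) / (7990/49875) = -0.6223…
E_income < 0 ⇒ inferior good.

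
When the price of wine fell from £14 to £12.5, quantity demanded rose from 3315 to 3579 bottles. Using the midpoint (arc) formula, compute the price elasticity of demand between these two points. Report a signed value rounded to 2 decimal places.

%ΔQ = (3579 − 3315) / [(3315 + 3579)/2] = 264/3447 = 0.076588…
%ΔP = (12.5 − 14) / [(14 + 12.5)/2] = -1.5/13.25 = -0.113207…
Arc Ed = %ΔQ / %ΔP = (264/3447) / (-1.5/13.25) = -0.6765…

-0.68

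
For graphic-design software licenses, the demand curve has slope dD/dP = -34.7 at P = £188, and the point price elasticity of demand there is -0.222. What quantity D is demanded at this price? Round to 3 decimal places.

Ed = (dD/dP)·(P/D) ⇒ D = (dD/dP)·P/Ed = (-34.7)·188/(-0.222) = 29385.58558…

29385.586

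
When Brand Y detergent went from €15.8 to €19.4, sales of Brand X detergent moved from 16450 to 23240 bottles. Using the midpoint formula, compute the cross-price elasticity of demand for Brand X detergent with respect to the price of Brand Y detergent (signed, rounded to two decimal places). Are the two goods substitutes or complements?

1.67; substitutes

%ΔQ_{Brand X detergent} = (23240 − 16450)/avg = 6790/19845 = 0.342151…
%ΔP_{Brand Y detergent} = (19.4 − 15.8)/avg = 3.6/17.6 = 0.204545…
E_cross = (6790/19845) / (3.6/17.6) = 1.6727…
E_cross > 0 ⇒ the goods are substitutes.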